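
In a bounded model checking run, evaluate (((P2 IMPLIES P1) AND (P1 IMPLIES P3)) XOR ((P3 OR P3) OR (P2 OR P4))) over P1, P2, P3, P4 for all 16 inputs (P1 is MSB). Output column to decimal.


Formula: (((P2 IMPLIES P1) AND (P1 IMPLIES P3)) XOR ((P3 OR P3) OR (P2 OR P4))) over P1, P2, P3, P4 (16 rows)
Evaluate each row (bits = P1,P2,P3,P4, MSB first):
  row 0 [0000]: (((0 IMPLIES 0) AND (0 IMPLIES 0)) XOR ((0 OR 0) OR (0 OR 0))) -> 1
  row 1 [0001]: (((0 IMPLIES 0) AND (0 IMPLIES 0)) XOR ((0 OR 0) OR (0 OR 1))) -> 0
  row 2 [0010]: (((0 IMPLIES 0) AND (0 IMPLIES 1)) XOR ((1 OR 1) OR (0 OR 0))) -> 0
  row 3 [0011]: (((0 IMPLIES 0) AND (0 IMPLIES 1)) XOR ((1 OR 1) OR (0 OR 1))) -> 0
  row 4 [0100]: (((1 IMPLIES 0) AND (0 IMPLIES 0)) XOR ((0 OR 0) OR (1 OR 0))) -> 1
  row 5 [0101]: (((1 IMPLIES 0) AND (0 IMPLIES 0)) XOR ((0 OR 0) OR (1 OR 1))) -> 1
  row 6 [0110]: (((1 IMPLIES 0) AND (0 IMPLIES 1)) XOR ((1 OR 1) OR (1 OR 0))) -> 1
  row 7 [0111]: (((1 IMPLIES 0) AND (0 IMPLIES 1)) XOR ((1 OR 1) OR (1 OR 1))) -> 1
  row 8 [1000]: (((0 IMPLIES 1) AND (1 IMPLIES 0)) XOR ((0 OR 0) OR (0 OR 0))) -> 0
  row 9 [1001]: (((0 IMPLIES 1) AND (1 IMPLIES 0)) XOR ((0 OR 0) OR (0 OR 1))) -> 1
  row 10 [1010]: (((0 IMPLIES 1) AND (1 IMPLIES 1)) XOR ((1 OR 1) OR (0 OR 0))) -> 0
  row 11 [1011]: (((0 IMPLIES 1) AND (1 IMPLIES 1)) XOR ((1 OR 1) OR (0 OR 1))) -> 0
  row 12 [1100]: (((1 IMPLIES 1) AND (1 IMPLIES 0)) XOR ((0 OR 0) OR (1 OR 0))) -> 1
  row 13 [1101]: (((1 IMPLIES 1) AND (1 IMPLIES 0)) XOR ((0 OR 0) OR (1 OR 1))) -> 1
  row 14 [1110]: (((1 IMPLIES 1) AND (1 IMPLIES 1)) XOR ((1 OR 1) OR (1 OR 0))) -> 0
  row 15 [1111]: (((1 IMPLIES 1) AND (1 IMPLIES 1)) XOR ((1 OR 1) OR (1 OR 1))) -> 0
Full result column, 4 rows per line (P1,P2 fixed per line; P3,P4 runs 00..11 left to right):
  rows 0-3 [P1,P2=00]: 1000  = hex 8
  rows 4-7 [P1,P2=01]: 1111  = hex F
  rows 8-11 [P1,P2=10]: 0100  = hex 4
  rows 12-15 [P1,P2=11]: 1100  = hex C
Output column (row 0 .. row 15) = 1000111101001100
Output column grouped in 4s = 1000 1111 0100 1100 = 0x8F4C
Convert to decimal digit by digit (value = value*16 + digit):
  8 -> 8
  8*16 + 15 (F) = 143
  143*16 + 4 = 2292
  2292*16 + 12 (C) = 36684
Decimal = 36684

36684


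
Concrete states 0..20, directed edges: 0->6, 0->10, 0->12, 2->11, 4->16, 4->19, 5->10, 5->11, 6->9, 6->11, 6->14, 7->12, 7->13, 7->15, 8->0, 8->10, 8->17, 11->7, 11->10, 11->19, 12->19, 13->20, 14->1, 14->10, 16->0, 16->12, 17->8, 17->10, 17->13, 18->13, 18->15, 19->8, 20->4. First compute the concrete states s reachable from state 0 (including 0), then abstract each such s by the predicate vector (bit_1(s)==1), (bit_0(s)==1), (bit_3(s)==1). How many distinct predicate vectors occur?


BFS from 0:
Concrete reachable: {0, 1, 4, 6, 7, 8, 9, 10, 11, 12, 13, 14, 15, 16, 17, 19, 20}
Abstract via predicates (bit_1(s)==1), (bit_0(s)==1), (bit_3(s)==1):
  (0,0,0) <- {0, 4, 16, 20}
  (0,0,1) <- {8, 12}
  (0,1,0) <- {1, 17}
  (0,1,1) <- {9, 13}
  (1,0,0) <- {6}
  (1,0,1) <- {10, 14}
  (1,1,0) <- {7, 19}
  (1,1,1) <- {11, 15}
Distinct abstract states = 8

8


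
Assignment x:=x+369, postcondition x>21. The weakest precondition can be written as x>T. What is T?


Formula: wp(x:=E, P) = P[E/x] (substitute E for x in postcondition)
Step 1: Postcondition: x>21
Step 2: Substitute x+369 for x: x+369>21
Step 3: Solve for x: x > 21-369 = -348

-348


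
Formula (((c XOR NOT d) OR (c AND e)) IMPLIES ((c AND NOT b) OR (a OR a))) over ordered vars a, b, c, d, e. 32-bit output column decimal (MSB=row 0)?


Formula: (((c XOR NOT d) OR (c AND e)) IMPLIES ((c AND NOT b) OR (a OR a))) over a, b, c, d, e (32 rows)
Evaluate each row (bits = a,b,c,d,e, MSB first):
  row 0 [00000]: (((0 XOR NOT 0) OR (0 AND 0)) IMPLIES ((0 AND NOT 0) OR (0 OR 0))) -> 0
  row 1 [00001]: (((0 XOR NOT 0) OR (0 AND 1)) IMPLIES ((0 AND NOT 0) OR (0 OR 0))) -> 0
  row 2 [00010]: (((0 XOR NOT 1) OR (0 AND 0)) IMPLIES ((0 AND NOT 0) OR (0 OR 0))) -> 1
  row 3 [00011]: (((0 XOR NOT 1) OR (0 AND 1)) IMPLIES ((0 AND NOT 0) OR (0 OR 0))) -> 1
  row 4 [00100]: (((1 XOR NOT 0) OR (1 AND 0)) IMPLIES ((1 AND NOT 0) OR (0 OR 0))) -> 1
  row 5 [00101]: (((1 XOR NOT 0) OR (1 AND 1)) IMPLIES ((1 AND NOT 0) OR (0 OR 0))) -> 1
  row 6 [00110]: (((1 XOR NOT 1) OR (1 AND 0)) IMPLIES ((1 AND NOT 0) OR (0 OR 0))) -> 1
  row 7 [00111]: (((1 XOR NOT 1) OR (1 AND 1)) IMPLIES ((1 AND NOT 0) OR (0 OR 0))) -> 1
  row 8 [01000]: (((0 XOR NOT 0) OR (0 AND 0)) IMPLIES ((0 AND NOT 1) OR (0 OR 0))) -> 0
  row 9 [01001]: (((0 XOR NOT 0) OR (0 AND 1)) IMPLIES ((0 AND NOT 1) OR (0 OR 0))) -> 0
  row 10 [01010]: (((0 XOR NOT 1) OR (0 AND 0)) IMPLIES ((0 AND NOT 1) OR (0 OR 0))) -> 1
  row 11 [01011]: (((0 XOR NOT 1) OR (0 AND 1)) IMPLIES ((0 AND NOT 1) OR (0 OR 0))) -> 1
  row 12 [01100]: (((1 XOR NOT 0) OR (1 AND 0)) IMPLIES ((1 AND NOT 1) OR (0 OR 0))) -> 1
  row 13 [01101]: (((1 XOR NOT 0) OR (1 AND 1)) IMPLIES ((1 AND NOT 1) OR (0 OR 0))) -> 0
  row 14 [01110]: (((1 XOR NOT 1) OR (1 AND 0)) IMPLIES ((1 AND NOT 1) OR (0 OR 0))) -> 0
  row 15 [01111]: (((1 XOR NOT 1) OR (1 AND 1)) IMPLIES ((1 AND NOT 1) OR (0 OR 0))) -> 0
  row 16 [10000]: (((0 XOR NOT 0) OR (0 AND 0)) IMPLIES ((0 AND NOT 0) OR (1 OR 1))) -> 1
  row 17 [10001]: (((0 XOR NOT 0) OR (0 AND 1)) IMPLIES ((0 AND NOT 0) OR (1 OR 1))) -> 1
  row 18 [10010]: (((0 XOR NOT 1) OR (0 AND 0)) IMPLIES ((0 AND NOT 0) OR (1 OR 1))) -> 1
  row 19 [10011]: (((0 XOR NOT 1) OR (0 AND 1)) IMPLIES ((0 AND NOT 0) OR (1 OR 1))) -> 1
  row 20 [10100]: (((1 XOR NOT 0) OR (1 AND 0)) IMPLIES ((1 AND NOT 0) OR (1 OR 1))) -> 1
  row 21 [10101]: (((1 XOR NOT 0) OR (1 AND 1)) IMPLIES ((1 AND NOT 0) OR (1 OR 1))) -> 1
  row 22 [10110]: (((1 XOR NOT 1) OR (1 AND 0)) IMPLIES ((1 AND NOT 0) OR (1 OR 1))) -> 1
  row 23 [10111]: (((1 XOR NOT 1) OR (1 AND 1)) IMPLIES ((1 AND NOT 0) OR (1 OR 1))) -> 1
  row 24 [11000]: (((0 XOR NOT 0) OR (0 AND 0)) IMPLIES ((0 AND NOT 1) OR (1 OR 1))) -> 1
  row 25 [11001]: (((0 XOR NOT 0) OR (0 AND 1)) IMPLIES ((0 AND NOT 1) OR (1 OR 1))) -> 1
  row 26 [11010]: (((0 XOR NOT 1) OR (0 AND 0)) IMPLIES ((0 AND NOT 1) OR (1 OR 1))) -> 1
  row 27 [11011]: (((0 XOR NOT 1) OR (0 AND 1)) IMPLIES ((0 AND NOT 1) OR (1 OR 1))) -> 1
  row 28 [11100]: (((1 XOR NOT 0) OR (1 AND 0)) IMPLIES ((1 AND NOT 1) OR (1 OR 1))) -> 1
  row 29 [11101]: (((1 XOR NOT 0) OR (1 AND 1)) IMPLIES ((1 AND NOT 1) OR (1 OR 1))) -> 1
  row 30 [11110]: (((1 XOR NOT 1) OR (1 AND 0)) IMPLIES ((1 AND NOT 1) OR (1 OR 1))) -> 1
  row 31 [11111]: (((1 XOR NOT 1) OR (1 AND 1)) IMPLIES ((1 AND NOT 1) OR (1 OR 1))) -> 1
Full result column, 4 rows per line (a,b,c fixed per line; d,e runs 00..11 left to right):
  rows 0-3 [a,b,c=000]: 0011  = hex 3
  rows 4-7 [a,b,c=001]: 1111  = hex F
  rows 8-11 [a,b,c=010]: 0011  = hex 3
  rows 12-15 [a,b,c=011]: 1000  = hex 8
  rows 16-19 [a,b,c=100]: 1111  = hex F
  rows 20-23 [a,b,c=101]: 1111  = hex F
  rows 24-27 [a,b,c=110]: 1111  = hex F
  rows 28-31 [a,b,c=111]: 1111  = hex F
Output column (row 0 .. row 31) = 00111111001110001111111111111111
Output column grouped in 4s = 0011 1111 0011 1000 1111 1111 1111 1111 = 0x3F38FFFF
Convert to decimal digit by digit (value = value*16 + digit):
  3 -> 3
  3*16 + 15 (F) = 63
  63*16 + 3 = 1011
  1011*16 + 8 = 16184
  16184*16 + 15 (F) = 258959
  258959*16 + 15 (F) = 4143359
  4143359*16 + 15 (F) = 66293759
  66293759*16 + 15 (F) = 1060700159
Decimal = 1060700159

1060700159


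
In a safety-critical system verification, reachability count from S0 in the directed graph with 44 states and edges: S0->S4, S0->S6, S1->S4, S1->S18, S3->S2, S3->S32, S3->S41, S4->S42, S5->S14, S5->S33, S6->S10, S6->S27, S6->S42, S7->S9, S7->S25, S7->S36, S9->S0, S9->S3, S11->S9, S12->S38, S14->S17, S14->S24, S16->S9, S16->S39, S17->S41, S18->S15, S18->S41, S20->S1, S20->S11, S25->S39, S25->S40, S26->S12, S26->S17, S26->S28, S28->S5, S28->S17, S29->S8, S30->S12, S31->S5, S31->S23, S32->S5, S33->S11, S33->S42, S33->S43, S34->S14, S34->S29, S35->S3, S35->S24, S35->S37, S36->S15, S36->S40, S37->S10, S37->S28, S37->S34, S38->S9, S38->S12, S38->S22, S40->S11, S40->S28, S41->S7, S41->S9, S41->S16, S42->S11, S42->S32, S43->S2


BFS from S0:
  layer 0: {S0}
  layer 1: {S4, S6}
  layer 2: {S10, S27, S42}
  layer 3: {S11, S32}
  layer 4: {S5, S9}
  layer 5: {S3, S14, S33}
  layer 6: {S2, S17, S24, S41, S43}
  layer 7: {S7, S16}
  layer 8: {S25, S36, S39}
  layer 9: {S15, S40}
  layer 10: {S28}
Reachable set: {S0, S2, S3, S4, S5, S6, S7, S9, S10, S11, S14, S15, S16, S17, S24, S25, S27, S28, S32, S33, S36, S39, S40, S41, S42, S43}
Count = 26

26


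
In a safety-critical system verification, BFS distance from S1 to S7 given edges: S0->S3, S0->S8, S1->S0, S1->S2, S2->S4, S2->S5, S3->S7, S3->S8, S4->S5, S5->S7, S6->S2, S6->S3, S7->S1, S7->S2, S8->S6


BFS layer-by-layer from S1:
  dist 0: {S1}
  dist 1: {S0, S2}
  dist 2: {S3, S4, S5, S8}
  dist 3: {S6, S7}
  -> S7 reached at distance 3
Shortest path length = 3

3


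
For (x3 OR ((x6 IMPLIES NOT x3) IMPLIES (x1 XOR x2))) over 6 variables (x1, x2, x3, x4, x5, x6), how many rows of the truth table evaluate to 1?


Formula: (x3 OR ((x6 IMPLIES NOT x3) IMPLIES (x1 XOR x2))) over 6 vars (64 rows)
Evaluate each row (x1, x2, x3, x4, x5, x6 as bits, MSB first):
  row 0 [000000]: (0 OR ((0 IMPLIES NOT 0) IMPLIES (0 XOR 0))) -> 0
  row 1 [000001]: (0 OR ((1 IMPLIES NOT 0) IMPLIES (0 XOR 0))) -> 0
  row 2 [000010]: (0 OR ((0 IMPLIES NOT 0) IMPLIES (0 XOR 0))) -> 0
  row 3 [000011]: (0 OR ((1 IMPLIES NOT 0) IMPLIES (0 XOR 0))) -> 0
  row 4 [000100]: (0 OR ((0 IMPLIES NOT 0) IMPLIES (0 XOR 0))) -> 0
  (every remaining row is evaluated the same way; all 64 results are listed next)
Full result column, 8 rows per line (x1,x2,x3 fixed per line; x4,x5,x6 runs 000..111 left to right):
  rows 0-7 [x1,x2,x3=000]: 00000000  (ones: 0)
  rows 8-15 [x1,x2,x3=001]: 11111111  (ones: 8)
  rows 16-23 [x1,x2,x3=010]: 11111111  (ones: 8)
  rows 24-31 [x1,x2,x3=011]: 11111111  (ones: 8)
  rows 32-39 [x1,x2,x3=100]: 11111111  (ones: 8)
  rows 40-47 [x1,x2,x3=101]: 11111111  (ones: 8)
  rows 48-55 [x1,x2,x3=110]: 00000000  (ones: 0)
  rows 56-63 [x1,x2,x3=111]: 11111111  (ones: 8)
Count of 1-rows = 0+8+8+8+8+8+0+8 = 48

48


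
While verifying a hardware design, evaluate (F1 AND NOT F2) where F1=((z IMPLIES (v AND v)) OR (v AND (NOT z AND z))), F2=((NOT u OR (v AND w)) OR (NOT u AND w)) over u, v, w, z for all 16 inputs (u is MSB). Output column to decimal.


F1 = ((z IMPLIES (v AND v)) OR (v AND (NOT z AND z)))
F2 = ((NOT u OR (v AND w)) OR (NOT u AND w))
Counterexample to F1=>F2 is where F1=1 and F2=0.
Evaluate each row (bits = u,v,w,z, MSB first):
  row 0 [0000]: F1=1 F2=1 -> F1&~F2 -> 0
  row 1 [0001]: F1=0 F2=1 -> F1&~F2 -> 0
  row 2 [0010]: F1=1 F2=1 -> F1&~F2 -> 0
  row 3 [0011]: F1=0 F2=1 -> F1&~F2 -> 0
  row 4 [0100]: F1=1 F2=1 -> F1&~F2 -> 0
  row 5 [0101]: F1=1 F2=1 -> F1&~F2 -> 0
  row 6 [0110]: F1=1 F2=1 -> F1&~F2 -> 0
  row 7 [0111]: F1=1 F2=1 -> F1&~F2 -> 0
  row 8 [1000]: F1=1 F2=0 -> F1&~F2 -> 1
  row 9 [1001]: F1=0 F2=0 -> F1&~F2 -> 0
  row 10 [1010]: F1=1 F2=0 -> F1&~F2 -> 1
  row 11 [1011]: F1=0 F2=0 -> F1&~F2 -> 0
  row 12 [1100]: F1=1 F2=0 -> F1&~F2 -> 1
  row 13 [1101]: F1=1 F2=0 -> F1&~F2 -> 1
  row 14 [1110]: F1=1 F2=1 -> F1&~F2 -> 0
  row 15 [1111]: F1=1 F2=1 -> F1&~F2 -> 0
Full result column, 4 rows per line (u,v fixed per line; w,z runs 00..11 left to right):
  rows 0-3 [u,v=00]: 0000  = hex 0
  rows 4-7 [u,v=01]: 0000  = hex 0
  rows 8-11 [u,v=10]: 1010  = hex A
  rows 12-15 [u,v=11]: 1100  = hex C
Counterexample vector (row 0 .. row 15) = 0000000010101100
Output column grouped in 4s = 0000 0000 1010 1100 = 0x00AC
Convert to decimal digit by digit (value = value*16 + digit):
  0 -> 0
  0*16 + 0 = 0
  0*16 + 10 (A) = 10
  10*16 + 12 (C) = 172
Decimal = 172

172


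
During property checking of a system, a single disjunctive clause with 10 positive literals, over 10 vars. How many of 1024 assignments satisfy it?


Step 1: Total=2^10=1024
Step 2: Unsat when all 10 false: 2^0=1
Step 3: Sat=1024-1=1023

1023


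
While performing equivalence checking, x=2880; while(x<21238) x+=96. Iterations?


Step 1: x goes from 2880 toward 21238 by 96; the body runs while x<21238, so iterations = ceil((bound-start)/step)
Step 2: Distance=18358
Step 3: ceil(18358/96)=192

192


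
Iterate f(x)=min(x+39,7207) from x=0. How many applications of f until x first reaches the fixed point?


Step 1: x=0, cap=7207, increment=39
Step 2: x grows by 39 each step until capped at 7207; fixed point is x=7207
Step 3: iterations = ceil(7207/39) = 185

185


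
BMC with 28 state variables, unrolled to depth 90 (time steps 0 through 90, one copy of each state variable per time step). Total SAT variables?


BMC unrolls to depth k, creating one copy of each state var for steps 0..k.
Step count = 90 + 1 = 91 (steps 0 through 90)
Vars per step = 28
Total = 28 * 91 = 2548

2548


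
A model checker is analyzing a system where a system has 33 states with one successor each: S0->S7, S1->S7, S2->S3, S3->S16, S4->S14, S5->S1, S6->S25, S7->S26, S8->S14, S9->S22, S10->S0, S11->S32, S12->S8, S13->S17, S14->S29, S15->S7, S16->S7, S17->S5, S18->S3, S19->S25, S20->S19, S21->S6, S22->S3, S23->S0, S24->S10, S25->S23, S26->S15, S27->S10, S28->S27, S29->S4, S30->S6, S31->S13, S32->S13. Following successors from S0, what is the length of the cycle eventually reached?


Trace from S0 until a state repeats:
  S0 -> S7 -> S26 -> S15 -> S7
S7 first seen at step 1, revisited at step 4.
Cycle length = 4 - 1 = 3

3


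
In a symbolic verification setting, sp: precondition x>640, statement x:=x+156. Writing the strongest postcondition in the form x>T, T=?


Formula: sp(P, x:=E) = exists old_x. (x = E[old_x/x]) AND P[old_x/x] (old_x is the value of x before the assignment; eliminate old_x by solving x = E[old_x/x] for old_x)
Step 1: Precondition P: x>640, i.e. old_x > 640
Step 2: Assignment gives x = old_x + 156, so old_x = x - 156
Step 3: Substitute into P: x - 156 > 640
Step 4: Simplify: x > 640+156 = 796

796


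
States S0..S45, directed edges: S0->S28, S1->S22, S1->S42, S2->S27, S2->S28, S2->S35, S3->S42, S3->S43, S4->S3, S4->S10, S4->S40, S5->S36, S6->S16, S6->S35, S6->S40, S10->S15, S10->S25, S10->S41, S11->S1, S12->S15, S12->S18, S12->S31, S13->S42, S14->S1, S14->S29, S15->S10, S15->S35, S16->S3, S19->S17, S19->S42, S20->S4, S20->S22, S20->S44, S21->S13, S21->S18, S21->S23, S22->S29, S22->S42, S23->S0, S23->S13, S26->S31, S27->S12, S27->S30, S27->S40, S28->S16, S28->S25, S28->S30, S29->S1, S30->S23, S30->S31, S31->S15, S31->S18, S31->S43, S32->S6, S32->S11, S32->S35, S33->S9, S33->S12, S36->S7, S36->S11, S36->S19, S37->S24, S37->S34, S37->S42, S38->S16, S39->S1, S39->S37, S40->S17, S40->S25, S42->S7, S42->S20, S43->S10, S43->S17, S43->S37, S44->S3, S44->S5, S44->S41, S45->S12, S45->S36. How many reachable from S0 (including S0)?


BFS from S0:
  layer 0: {S0}
  layer 1: {S28}
  layer 2: {S16, S25, S30}
  layer 3: {S3, S23, S31}
  layer 4: {S13, S15, S18, S42, S43}
  layer 5: {S7, S10, S17, S20, S35, S37}
  layer 6: {S4, S22, S24, S34, S41, S44}
  layer 7: {S5, S29, S40}
  layer 8: {S1, S36}
  layer 9: {S11, S19}
Reachable set: {S0, S1, S3, S4, S5, S7, S10, S11, S13, S15, S16, S17, S18, S19, S20, S22, S23, S24, S25, S28, S29, S30, S31, S34, S35, S36, S37, S40, S41, S42, S43, S44}
Count = 32

32


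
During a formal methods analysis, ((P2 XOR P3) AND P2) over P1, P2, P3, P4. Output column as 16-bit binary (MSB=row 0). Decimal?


Formula: ((P2 XOR P3) AND P2) over P1, P2, P3, P4 (16 rows)
Evaluate each row (bits = P1,P2,P3,P4, MSB first):
  row 0 [0000]: ((0 XOR 0) AND 0) -> 0
  row 1 [0001]: ((0 XOR 0) AND 0) -> 0
  row 2 [0010]: ((0 XOR 1) AND 0) -> 0
  row 3 [0011]: ((0 XOR 1) AND 0) -> 0
  row 4 [0100]: ((1 XOR 0) AND 1) -> 1
  row 5 [0101]: ((1 XOR 0) AND 1) -> 1
  row 6 [0110]: ((1 XOR 1) AND 1) -> 0
  row 7 [0111]: ((1 XOR 1) AND 1) -> 0
  row 8 [1000]: ((0 XOR 0) AND 0) -> 0
  row 9 [1001]: ((0 XOR 0) AND 0) -> 0
  row 10 [1010]: ((0 XOR 1) AND 0) -> 0
  row 11 [1011]: ((0 XOR 1) AND 0) -> 0
  row 12 [1100]: ((1 XOR 0) AND 1) -> 1
  row 13 [1101]: ((1 XOR 0) AND 1) -> 1
  row 14 [1110]: ((1 XOR 1) AND 1) -> 0
  row 15 [1111]: ((1 XOR 1) AND 1) -> 0
Full result column, 4 rows per line (P1,P2 fixed per line; P3,P4 runs 00..11 left to right):
  rows 0-3 [P1,P2=00]: 0000  = hex 0
  rows 4-7 [P1,P2=01]: 1100  = hex C
  rows 8-11 [P1,P2=10]: 0000  = hex 0
  rows 12-15 [P1,P2=11]: 1100  = hex C
Output column (row 0 .. row 15) = 0000110000001100
Output column grouped in 4s = 0000 1100 0000 1100 = 0x0C0C
Convert to decimal digit by digit (value = value*16 + digit):
  0 -> 0
  0*16 + 12 (C) = 12
  12*16 + 0 = 192
  192*16 + 12 (C) = 3084
Decimal = 3084

3084


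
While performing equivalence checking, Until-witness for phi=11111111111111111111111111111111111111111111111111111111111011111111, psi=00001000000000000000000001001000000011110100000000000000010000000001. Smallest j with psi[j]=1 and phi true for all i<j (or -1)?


(phi U psi) at 0: need smallest j with psi[j]=1 and phi[i]=1 for all i in [0,j).
Scan from step 0:
  step 0: phi=1, psi=0 -> continue
  step 1: phi=1, psi=0 -> continue
  step 2: phi=1, psi=0 -> continue
  step 3: phi=1, psi=0 -> continue
  step 4: psi=1 and phi held for [0,4) -> witness found
Witness step = 4

4


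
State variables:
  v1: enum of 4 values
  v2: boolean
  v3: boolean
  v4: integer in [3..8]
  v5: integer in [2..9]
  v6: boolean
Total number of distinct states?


State space = product of domain sizes of all variables.
Domain sizes:
  v1 (enum of 4 values): 4
  v2 (boolean): 2
  v3 (boolean): 2
  v4 (integer in [3..8]): 6
  v5 (integer in [2..9]): 8
  v6 (boolean): 2
Product = 4 * 2 * 2 * 6 * 8 * 2 = 1536

1536


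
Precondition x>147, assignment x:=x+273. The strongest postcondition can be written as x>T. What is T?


Formula: sp(P, x:=E) = exists old_x. (x = E[old_x/x]) AND P[old_x/x] (old_x is the value of x before the assignment; eliminate old_x by solving x = E[old_x/x] for old_x)
Step 1: Precondition P: x>147, i.e. old_x > 147
Step 2: Assignment gives x = old_x + 273, so old_x = x - 273
Step 3: Substitute into P: x - 273 > 147
Step 4: Simplify: x > 147+273 = 420

420


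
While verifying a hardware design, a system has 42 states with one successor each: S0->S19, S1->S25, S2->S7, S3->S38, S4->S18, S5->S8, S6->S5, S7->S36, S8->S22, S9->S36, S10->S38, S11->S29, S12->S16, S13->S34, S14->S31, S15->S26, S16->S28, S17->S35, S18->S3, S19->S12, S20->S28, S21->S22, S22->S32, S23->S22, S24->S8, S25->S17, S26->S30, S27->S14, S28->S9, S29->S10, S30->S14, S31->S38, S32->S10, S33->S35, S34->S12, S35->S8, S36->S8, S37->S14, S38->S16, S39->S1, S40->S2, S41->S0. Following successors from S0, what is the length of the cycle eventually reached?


Trace from S0 until a state repeats:
  S0 -> S19 -> S12 -> S16 -> S28 -> S9 -> S36 -> S8 -> S22 -> S32 -> S10 -> S38 -> S16
S16 first seen at step 3, revisited at step 12.
Cycle length = 12 - 3 = 9

9


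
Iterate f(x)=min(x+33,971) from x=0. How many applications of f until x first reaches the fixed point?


Step 1: x=0, cap=971, increment=33
Step 2: x grows by 33 each step until capped at 971; fixed point is x=971
Step 3: iterations = ceil(971/33) = 30

30


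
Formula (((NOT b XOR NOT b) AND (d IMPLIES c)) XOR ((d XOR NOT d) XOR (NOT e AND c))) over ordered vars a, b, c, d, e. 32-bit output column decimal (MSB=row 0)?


Formula: (((NOT b XOR NOT b) AND (d IMPLIES c)) XOR ((d XOR NOT d) XOR (NOT e AND c))) over a, b, c, d, e (32 rows)
Evaluate each row (bits = a,b,c,d,e, MSB first):
  row 0 [00000]: (((NOT 0 XOR NOT 0) AND (0 IMPLIES 0)) XOR ((0 XOR NOT 0) XOR (NOT 0 AND 0))) -> 1
  row 1 [00001]: (((NOT 0 XOR NOT 0) AND (0 IMPLIES 0)) XOR ((0 XOR NOT 0) XOR (NOT 1 AND 0))) -> 1
  row 2 [00010]: (((NOT 0 XOR NOT 0) AND (1 IMPLIES 0)) XOR ((1 XOR NOT 1) XOR (NOT 0 AND 0))) -> 1
  row 3 [00011]: (((NOT 0 XOR NOT 0) AND (1 IMPLIES 0)) XOR ((1 XOR NOT 1) XOR (NOT 1 AND 0))) -> 1
  row 4 [00100]: (((NOT 0 XOR NOT 0) AND (0 IMPLIES 1)) XOR ((0 XOR NOT 0) XOR (NOT 0 AND 1))) -> 0
  row 5 [00101]: (((NOT 0 XOR NOT 0) AND (0 IMPLIES 1)) XOR ((0 XOR NOT 0) XOR (NOT 1 AND 1))) -> 1
  row 6 [00110]: (((NOT 0 XOR NOT 0) AND (1 IMPLIES 1)) XOR ((1 XOR NOT 1) XOR (NOT 0 AND 1))) -> 0
  row 7 [00111]: (((NOT 0 XOR NOT 0) AND (1 IMPLIES 1)) XOR ((1 XOR NOT 1) XOR (NOT 1 AND 1))) -> 1
  row 8 [01000]: (((NOT 1 XOR NOT 1) AND (0 IMPLIES 0)) XOR ((0 XOR NOT 0) XOR (NOT 0 AND 0))) -> 1
  row 9 [01001]: (((NOT 1 XOR NOT 1) AND (0 IMPLIES 0)) XOR ((0 XOR NOT 0) XOR (NOT 1 AND 0))) -> 1
  row 10 [01010]: (((NOT 1 XOR NOT 1) AND (1 IMPLIES 0)) XOR ((1 XOR NOT 1) XOR (NOT 0 AND 0))) -> 1
  row 11 [01011]: (((NOT 1 XOR NOT 1) AND (1 IMPLIES 0)) XOR ((1 XOR NOT 1) XOR (NOT 1 AND 0))) -> 1
  row 12 [01100]: (((NOT 1 XOR NOT 1) AND (0 IMPLIES 1)) XOR ((0 XOR NOT 0) XOR (NOT 0 AND 1))) -> 0
  row 13 [01101]: (((NOT 1 XOR NOT 1) AND (0 IMPLIES 1)) XOR ((0 XOR NOT 0) XOR (NOT 1 AND 1))) -> 1
  row 14 [01110]: (((NOT 1 XOR NOT 1) AND (1 IMPLIES 1)) XOR ((1 XOR NOT 1) XOR (NOT 0 AND 1))) -> 0
  row 15 [01111]: (((NOT 1 XOR NOT 1) AND (1 IMPLIES 1)) XOR ((1 XOR NOT 1) XOR (NOT 1 AND 1))) -> 1
  row 16 [10000]: (((NOT 0 XOR NOT 0) AND (0 IMPLIES 0)) XOR ((0 XOR NOT 0) XOR (NOT 0 AND 0))) -> 1
  row 17 [10001]: (((NOT 0 XOR NOT 0) AND (0 IMPLIES 0)) XOR ((0 XOR NOT 0) XOR (NOT 1 AND 0))) -> 1
  row 18 [10010]: (((NOT 0 XOR NOT 0) AND (1 IMPLIES 0)) XOR ((1 XOR NOT 1) XOR (NOT 0 AND 0))) -> 1
  row 19 [10011]: (((NOT 0 XOR NOT 0) AND (1 IMPLIES 0)) XOR ((1 XOR NOT 1) XOR (NOT 1 AND 0))) -> 1
  row 20 [10100]: (((NOT 0 XOR NOT 0) AND (0 IMPLIES 1)) XOR ((0 XOR NOT 0) XOR (NOT 0 AND 1))) -> 0
  row 21 [10101]: (((NOT 0 XOR NOT 0) AND (0 IMPLIES 1)) XOR ((0 XOR NOT 0) XOR (NOT 1 AND 1))) -> 1
  row 22 [10110]: (((NOT 0 XOR NOT 0) AND (1 IMPLIES 1)) XOR ((1 XOR NOT 1) XOR (NOT 0 AND 1))) -> 0
  row 23 [10111]: (((NOT 0 XOR NOT 0) AND (1 IMPLIES 1)) XOR ((1 XOR NOT 1) XOR (NOT 1 AND 1))) -> 1
  row 24 [11000]: (((NOT 1 XOR NOT 1) AND (0 IMPLIES 0)) XOR ((0 XOR NOT 0) XOR (NOT 0 AND 0))) -> 1
  row 25 [11001]: (((NOT 1 XOR NOT 1) AND (0 IMPLIES 0)) XOR ((0 XOR NOT 0) XOR (NOT 1 AND 0))) -> 1
  row 26 [11010]: (((NOT 1 XOR NOT 1) AND (1 IMPLIES 0)) XOR ((1 XOR NOT 1) XOR (NOT 0 AND 0))) -> 1
  row 27 [11011]: (((NOT 1 XOR NOT 1) AND (1 IMPLIES 0)) XOR ((1 XOR NOT 1) XOR (NOT 1 AND 0))) -> 1
  row 28 [11100]: (((NOT 1 XOR NOT 1) AND (0 IMPLIES 1)) XOR ((0 XOR NOT 0) XOR (NOT 0 AND 1))) -> 0
  row 29 [11101]: (((NOT 1 XOR NOT 1) AND (0 IMPLIES 1)) XOR ((0 XOR NOT 0) XOR (NOT 1 AND 1))) -> 1
  row 30 [11110]: (((NOT 1 XOR NOT 1) AND (1 IMPLIES 1)) XOR ((1 XOR NOT 1) XOR (NOT 0 AND 1))) -> 0
  row 31 [11111]: (((NOT 1 XOR NOT 1) AND (1 IMPLIES 1)) XOR ((1 XOR NOT 1) XOR (NOT 1 AND 1))) -> 1
Full result column, 4 rows per line (a,b,c fixed per line; d,e runs 00..11 left to right):
  rows 0-3 [a,b,c=000]: 1111  = hex F
  rows 4-7 [a,b,c=001]: 0101  = hex 5
  rows 8-11 [a,b,c=010]: 1111  = hex F
  rows 12-15 [a,b,c=011]: 0101  = hex 5
  rows 16-19 [a,b,c=100]: 1111  = hex F
  rows 20-23 [a,b,c=101]: 0101  = hex 5
  rows 24-27 [a,b,c=110]: 1111  = hex F
  rows 28-31 [a,b,c=111]: 0101  = hex 5
Output column (row 0 .. row 31) = 11110101111101011111010111110101
Output column grouped in 4s = 1111 0101 1111 0101 1111 0101 1111 0101 = 0xF5F5F5F5
Convert to decimal digit by digit (value = value*16 + digit):
  F -> 15
  15*16 + 5 = 245
  245*16 + 15 (F) = 3935
  3935*16 + 5 = 62965
  62965*16 + 15 (F) = 1007455
  1007455*16 + 5 = 16119285
  16119285*16 + 15 (F) = 257908575
  257908575*16 + 5 = 4126537205
Decimal = 4126537205

4126537205


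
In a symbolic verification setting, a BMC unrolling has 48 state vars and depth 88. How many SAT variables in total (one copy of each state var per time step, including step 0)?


BMC unrolls to depth k, creating one copy of each state var for steps 0..k.
Step count = 88 + 1 = 89 (steps 0 through 88)
Vars per step = 48
Total = 48 * 89 = 4272

4272


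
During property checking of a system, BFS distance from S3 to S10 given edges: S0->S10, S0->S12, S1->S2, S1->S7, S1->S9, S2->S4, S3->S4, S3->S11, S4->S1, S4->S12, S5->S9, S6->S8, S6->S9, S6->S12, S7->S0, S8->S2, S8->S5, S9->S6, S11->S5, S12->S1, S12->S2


BFS layer-by-layer from S3:
  dist 0: {S3}
  dist 1: {S4, S11}
  dist 2: {S1, S5, S12}
  dist 3: {S2, S7, S9}
  dist 4: {S0, S6}
  dist 5: {S8, S10}
  -> S10 reached at distance 5
Shortest path length = 5

5


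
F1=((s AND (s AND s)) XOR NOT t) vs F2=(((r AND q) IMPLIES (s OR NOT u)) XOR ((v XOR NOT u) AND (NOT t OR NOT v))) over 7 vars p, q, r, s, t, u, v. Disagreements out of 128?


F1 = ((s AND (s AND s)) XOR NOT t)
F2 = (((r AND q) IMPLIES (s OR NOT u)) XOR ((v XOR NOT u) AND (NOT t OR NOT v)))
Evaluate both on each of 128 rows (bits = p,q,r,s,t,u,v):
  row 0 [0000000]: F1=1 F2=0 (differ) -> 1
  row 1 [0000001]: F1=1 F2=1 -> 0
  row 2 [0000010]: F1=1 F2=1 -> 0
  row 3 [0000011]: F1=1 F2=0 (differ) -> 1
  row 4 [0000100]: F1=0 F2=0 -> 0
  (every remaining row is evaluated the same way; all 128 results are listed next)
Full result column, 8 rows per line (p,q,r,s fixed per line; t,u,v runs 000..111 left to right):
  rows 0-7 [p,q,r,s=0000]: 10010111  (ones: 5)
  rows 8-15 [p,q,r,s=0001]: 01101000  (ones: 3)
  rows 16-23 [p,q,r,s=0010]: 10010111  (ones: 5)
  rows 24-31 [p,q,r,s=0011]: 01101000  (ones: 3)
  rows 32-39 [p,q,r,s=0100]: 10010111  (ones: 5)
  rows 40-47 [p,q,r,s=0101]: 01101000  (ones: 3)
  rows 48-55 [p,q,r,s=0110]: 10100100  (ones: 3)
  rows 56-63 [p,q,r,s=0111]: 01101000  (ones: 3)
  rows 64-71 [p,q,r,s=1000]: 10010111  (ones: 5)
  rows 72-79 [p,q,r,s=1001]: 01101000  (ones: 3)
  rows 80-87 [p,q,r,s=1010]: 10010111  (ones: 5)
  rows 88-95 [p,q,r,s=1011]: 01101000  (ones: 3)
  rows 96-103 [p,q,r,s=1100]: 10010111  (ones: 5)
  rows 104-111 [p,q,r,s=1101]: 01101000  (ones: 3)
  rows 112-119 [p,q,r,s=1110]: 10100100  (ones: 3)
  rows 120-127 [p,q,r,s=1111]: 01101000  (ones: 3)
Disagreements = 5+3+5+3+5+3+3+3+5+3+5+3+5+3+3+3 = 60

60


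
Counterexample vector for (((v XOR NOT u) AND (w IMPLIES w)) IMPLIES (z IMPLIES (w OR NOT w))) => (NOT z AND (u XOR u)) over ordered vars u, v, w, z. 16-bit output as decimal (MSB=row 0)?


F1 = (((v XOR NOT u) AND (w IMPLIES w)) IMPLIES (z IMPLIES (w OR NOT w)))
F2 = (NOT z AND (u XOR u))
Counterexample to F1=>F2 is where F1=1 and F2=0.
Evaluate each row (bits = u,v,w,z, MSB first):
  row 0 [0000]: F1=1 F2=0 -> F1&~F2 -> 1
  row 1 [0001]: F1=1 F2=0 -> F1&~F2 -> 1
  row 2 [0010]: F1=1 F2=0 -> F1&~F2 -> 1
  row 3 [0011]: F1=1 F2=0 -> F1&~F2 -> 1
  row 4 [0100]: F1=1 F2=0 -> F1&~F2 -> 1
  row 5 [0101]: F1=1 F2=0 -> F1&~F2 -> 1
  row 6 [0110]: F1=1 F2=0 -> F1&~F2 -> 1
  row 7 [0111]: F1=1 F2=0 -> F1&~F2 -> 1
  row 8 [1000]: F1=1 F2=0 -> F1&~F2 -> 1
  row 9 [1001]: F1=1 F2=0 -> F1&~F2 -> 1
  row 10 [1010]: F1=1 F2=0 -> F1&~F2 -> 1
  row 11 [1011]: F1=1 F2=0 -> F1&~F2 -> 1
  row 12 [1100]: F1=1 F2=0 -> F1&~F2 -> 1
  row 13 [1101]: F1=1 F2=0 -> F1&~F2 -> 1
  row 14 [1110]: F1=1 F2=0 -> F1&~F2 -> 1
  row 15 [1111]: F1=1 F2=0 -> F1&~F2 -> 1
Full result column, 4 rows per line (u,v fixed per line; w,z runs 00..11 left to right):
  rows 0-3 [u,v=00]: 1111  = hex F
  rows 4-7 [u,v=01]: 1111  = hex F
  rows 8-11 [u,v=10]: 1111  = hex F
  rows 12-15 [u,v=11]: 1111  = hex F
Counterexample vector (row 0 .. row 15) = 1111111111111111
Output column grouped in 4s = 1111 1111 1111 1111 = 0xFFFF
Convert to decimal digit by digit (value = value*16 + digit):
  F -> 15
  15*16 + 15 (F) = 255
  255*16 + 15 (F) = 4095
  4095*16 + 15 (F) = 65535
Decimal = 65535

65535


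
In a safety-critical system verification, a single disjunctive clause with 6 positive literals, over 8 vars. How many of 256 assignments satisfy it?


Step 1: Total=2^8=256
Step 2: Unsat when all 6 false: 2^2=4
Step 3: Sat=256-4=252

252


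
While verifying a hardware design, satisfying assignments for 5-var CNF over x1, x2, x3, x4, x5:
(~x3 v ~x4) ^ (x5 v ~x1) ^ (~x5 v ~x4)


CNF with 3 clauses over 5 vars (32 assignments).
An assignment satisfies CNF iff every clause has >=1 true literal.
Check each row (bits = x1,x2,x3,x4,x5; clause T/F shown):
  row 0 [00000]: clauses=TTT -> 1
  row 1 [00001]: clauses=TTT -> 1
  row 2 [00010]: clauses=TTT -> 1
  row 3 [00011]: clauses=TTF -> 0
  row 4 [00100]: clauses=TTT -> 1
  row 5 [00101]: clauses=TTT -> 1
  row 6 [00110]: clauses=FTT -> 0
  row 7 [00111]: clauses=FTF -> 0
  row 8 [01000]: clauses=TTT -> 1
  row 9 [01001]: clauses=TTT -> 1
  row 10 [01010]: clauses=TTT -> 1
  row 11 [01011]: clauses=TTF -> 0
  row 12 [01100]: clauses=TTT -> 1
  row 13 [01101]: clauses=TTT -> 1
  row 14 [01110]: clauses=FTT -> 0
  row 15 [01111]: clauses=FTF -> 0
  row 16 [10000]: clauses=TFT -> 0
  row 17 [10001]: clauses=TTT -> 1
  row 18 [10010]: clauses=TFT -> 0
  row 19 [10011]: clauses=TTF -> 0
  row 20 [10100]: clauses=TFT -> 0
  row 21 [10101]: clauses=TTT -> 1
  row 22 [10110]: clauses=FFT -> 0
  row 23 [10111]: clauses=FTF -> 0
  row 24 [11000]: clauses=TFT -> 0
  row 25 [11001]: clauses=TTT -> 1
  row 26 [11010]: clauses=TFT -> 0
  row 27 [11011]: clauses=TTF -> 0
  row 28 [11100]: clauses=TFT -> 0
  row 29 [11101]: clauses=TTT -> 1
  row 30 [11110]: clauses=FFT -> 0
  row 31 [11111]: clauses=FTF -> 0
Full result column, 8 rows per line (x1,x2 fixed per line; x3,x4,x5 runs 000..111 left to right):
  rows 0-7 [x1,x2=00]: 11101100  (ones: 5)
  rows 8-15 [x1,x2=01]: 11101100  (ones: 5)
  rows 16-23 [x1,x2=10]: 01000100  (ones: 2)
  rows 24-31 [x1,x2=11]: 01000100  (ones: 2)
Satisfying assignments = 5+5+2+2 = 14

14


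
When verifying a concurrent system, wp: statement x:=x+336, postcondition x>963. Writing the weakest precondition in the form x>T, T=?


Formula: wp(x:=E, P) = P[E/x] (substitute E for x in postcondition)
Step 1: Postcondition: x>963
Step 2: Substitute x+336 for x: x+336>963
Step 3: Solve for x: x > 963-336 = 627

627


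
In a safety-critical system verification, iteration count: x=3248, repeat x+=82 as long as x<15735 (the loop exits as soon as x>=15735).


Step 1: x goes from 3248 toward 15735 by 82; the body runs while x<15735, so iterations = ceil((bound-start)/step)
Step 2: Distance=12487
Step 3: ceil(12487/82)=153

153


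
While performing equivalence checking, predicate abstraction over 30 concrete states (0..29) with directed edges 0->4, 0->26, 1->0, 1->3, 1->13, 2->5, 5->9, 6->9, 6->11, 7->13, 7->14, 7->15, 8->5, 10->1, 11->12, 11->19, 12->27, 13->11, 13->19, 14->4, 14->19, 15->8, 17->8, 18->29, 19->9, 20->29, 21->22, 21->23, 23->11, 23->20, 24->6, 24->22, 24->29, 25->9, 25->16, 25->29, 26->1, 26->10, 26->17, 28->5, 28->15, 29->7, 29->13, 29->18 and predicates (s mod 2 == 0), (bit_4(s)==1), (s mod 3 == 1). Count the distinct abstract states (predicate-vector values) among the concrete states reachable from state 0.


BFS from 0:
Concrete reachable: {0, 1, 3, 4, 5, 8, 9, 10, 11, 12, 13, 17, 19, 26, 27}
Abstract via predicates (s mod 2 == 0), (bit_4(s)==1), (s mod 3 == 1):
  (0,0,0) <- {3, 5, 9, 11}
  (0,0,1) <- {1, 13}
  (0,1,0) <- {17, 27}
  (0,1,1) <- {19}
  (1,0,0) <- {0, 8, 12}
  (1,0,1) <- {4, 10}
  (1,1,0) <- {26}
Distinct abstract states = 7

7


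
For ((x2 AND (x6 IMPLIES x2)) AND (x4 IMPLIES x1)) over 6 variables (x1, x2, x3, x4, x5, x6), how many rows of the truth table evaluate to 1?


Formula: ((x2 AND (x6 IMPLIES x2)) AND (x4 IMPLIES x1)) over 6 vars (64 rows)
Evaluate each row (x1, x2, x3, x4, x5, x6 as bits, MSB first):
  row 0 [000000]: ((0 AND (0 IMPLIES 0)) AND (0 IMPLIES 0)) -> 0
  row 1 [000001]: ((0 AND (1 IMPLIES 0)) AND (0 IMPLIES 0)) -> 0
  row 2 [000010]: ((0 AND (0 IMPLIES 0)) AND (0 IMPLIES 0)) -> 0
  row 3 [000011]: ((0 AND (1 IMPLIES 0)) AND (0 IMPLIES 0)) -> 0
  row 4 [000100]: ((0 AND (0 IMPLIES 0)) AND (1 IMPLIES 0)) -> 0
  (every remaining row is evaluated the same way; all 64 results are listed next)
Full result column, 8 rows per line (x1,x2,x3 fixed per line; x4,x5,x6 runs 000..111 left to right):
  rows 0-7 [x1,x2,x3=000]: 00000000  (ones: 0)
  rows 8-15 [x1,x2,x3=001]: 00000000  (ones: 0)
  rows 16-23 [x1,x2,x3=010]: 11110000  (ones: 4)
  rows 24-31 [x1,x2,x3=011]: 11110000  (ones: 4)
  rows 32-39 [x1,x2,x3=100]: 00000000  (ones: 0)
  rows 40-47 [x1,x2,x3=101]: 00000000  (ones: 0)
  rows 48-55 [x1,x2,x3=110]: 11111111  (ones: 8)
  rows 56-63 [x1,x2,x3=111]: 11111111  (ones: 8)
Count of 1-rows = 0+0+4+4+0+0+8+8 = 24

24


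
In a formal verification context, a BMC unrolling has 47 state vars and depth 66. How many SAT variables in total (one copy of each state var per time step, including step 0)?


BMC unrolls to depth k, creating one copy of each state var for steps 0..k.
Step count = 66 + 1 = 67 (steps 0 through 66)
Vars per step = 47
Total = 47 * 67 = 3149

3149


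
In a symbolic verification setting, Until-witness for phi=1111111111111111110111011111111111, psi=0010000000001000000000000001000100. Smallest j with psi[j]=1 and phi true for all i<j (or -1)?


(phi U psi) at 0: need smallest j with psi[j]=1 and phi[i]=1 for all i in [0,j).
Scan from step 0:
  step 0: phi=1, psi=0 -> continue
  step 1: phi=1, psi=0 -> continue
  step 2: psi=1 and phi held for [0,2) -> witness found
Witness step = 2

2


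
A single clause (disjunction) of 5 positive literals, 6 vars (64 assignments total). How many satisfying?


Step 1: Total=2^6=64
Step 2: Unsat when all 5 false: 2^1=2
Step 3: Sat=64-2=62

62


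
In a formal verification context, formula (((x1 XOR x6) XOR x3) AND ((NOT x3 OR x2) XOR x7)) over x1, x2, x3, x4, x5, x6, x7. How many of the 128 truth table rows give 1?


Formula: (((x1 XOR x6) XOR x3) AND ((NOT x3 OR x2) XOR x7)) over 7 vars (128 rows)
Evaluate each row (x1, x2, x3, x4, x5, x6, x7 as bits, MSB first):
  row 0 [0000000]: (((0 XOR 0) XOR 0) AND ((NOT 0 OR 0) XOR 0)) -> 0
  row 1 [0000001]: (((0 XOR 0) XOR 0) AND ((NOT 0 OR 0) XOR 1)) -> 0
  row 2 [0000010]: (((0 XOR 1) XOR 0) AND ((NOT 0 OR 0) XOR 0)) -> 1
  row 3 [0000011]: (((0 XOR 1) XOR 0) AND ((NOT 0 OR 0) XOR 1)) -> 0
  row 4 [0000100]: (((0 XOR 0) XOR 0) AND ((NOT 0 OR 0) XOR 0)) -> 0
  (every remaining row is evaluated the same way; all 128 results are listed next)
Full result column, 8 rows per line (x1,x2,x3,x4 fixed per line; x5,x6,x7 runs 000..111 left to right):
  rows 0-7 [x1,x2,x3,x4=0000]: 00100010  (ones: 2)
  rows 8-15 [x1,x2,x3,x4=0001]: 00100010  (ones: 2)
  rows 16-23 [x1,x2,x3,x4=0010]: 01000100  (ones: 2)
  rows 24-31 [x1,x2,x3,x4=0011]: 01000100  (ones: 2)
  rows 32-39 [x1,x2,x3,x4=0100]: 00100010  (ones: 2)
  rows 40-47 [x1,x2,x3,x4=0101]: 00100010  (ones: 2)
  rows 48-55 [x1,x2,x3,x4=0110]: 10001000  (ones: 2)
  rows 56-63 [x1,x2,x3,x4=0111]: 10001000  (ones: 2)
  rows 64-71 [x1,x2,x3,x4=1000]: 10001000  (ones: 2)
  rows 72-79 [x1,x2,x3,x4=1001]: 10001000  (ones: 2)
  rows 80-87 [x1,x2,x3,x4=1010]: 00010001  (ones: 2)
  rows 88-95 [x1,x2,x3,x4=1011]: 00010001  (ones: 2)
  rows 96-103 [x1,x2,x3,x4=1100]: 10001000  (ones: 2)
  rows 104-111 [x1,x2,x3,x4=1101]: 10001000  (ones: 2)
  rows 112-119 [x1,x2,x3,x4=1110]: 00100010  (ones: 2)
  rows 120-127 [x1,x2,x3,x4=1111]: 00100010  (ones: 2)
Count of 1-rows = 2+2+2+2+2+2+2+2+2+2+2+2+2+2+2+2 = 32

32


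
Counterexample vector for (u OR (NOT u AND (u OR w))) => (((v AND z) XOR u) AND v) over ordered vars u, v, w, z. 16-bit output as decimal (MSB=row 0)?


F1 = (u OR (NOT u AND (u OR w)))
F2 = (((v AND z) XOR u) AND v)
Counterexample to F1=>F2 is where F1=1 and F2=0.
Evaluate each row (bits = u,v,w,z, MSB first):
  row 0 [0000]: F1=0 F2=0 -> F1&~F2 -> 0
  row 1 [0001]: F1=0 F2=0 -> F1&~F2 -> 0
  row 2 [0010]: F1=1 F2=0 -> F1&~F2 -> 1
  row 3 [0011]: F1=1 F2=0 -> F1&~F2 -> 1
  row 4 [0100]: F1=0 F2=0 -> F1&~F2 -> 0
  row 5 [0101]: F1=0 F2=1 -> F1&~F2 -> 0
  row 6 [0110]: F1=1 F2=0 -> F1&~F2 -> 1
  row 7 [0111]: F1=1 F2=1 -> F1&~F2 -> 0
  row 8 [1000]: F1=1 F2=0 -> F1&~F2 -> 1
  row 9 [1001]: F1=1 F2=0 -> F1&~F2 -> 1
  row 10 [1010]: F1=1 F2=0 -> F1&~F2 -> 1
  row 11 [1011]: F1=1 F2=0 -> F1&~F2 -> 1
  row 12 [1100]: F1=1 F2=1 -> F1&~F2 -> 0
  row 13 [1101]: F1=1 F2=0 -> F1&~F2 -> 1
  row 14 [1110]: F1=1 F2=1 -> F1&~F2 -> 0
  row 15 [1111]: F1=1 F2=0 -> F1&~F2 -> 1
Full result column, 4 rows per line (u,v fixed per line; w,z runs 00..11 left to right):
  rows 0-3 [u,v=00]: 0011  = hex 3
  rows 4-7 [u,v=01]: 0010  = hex 2
  rows 8-11 [u,v=10]: 1111  = hex F
  rows 12-15 [u,v=11]: 0101  = hex 5
Counterexample vector (row 0 .. row 15) = 0011001011110101
Output column grouped in 4s = 0011 0010 1111 0101 = 0x32F5
Convert to decimal digit by digit (value = value*16 + digit):
  3 -> 3
  3*16 + 2 = 50
  50*16 + 15 (F) = 815
  815*16 + 5 = 13045
Decimal = 13045

13045


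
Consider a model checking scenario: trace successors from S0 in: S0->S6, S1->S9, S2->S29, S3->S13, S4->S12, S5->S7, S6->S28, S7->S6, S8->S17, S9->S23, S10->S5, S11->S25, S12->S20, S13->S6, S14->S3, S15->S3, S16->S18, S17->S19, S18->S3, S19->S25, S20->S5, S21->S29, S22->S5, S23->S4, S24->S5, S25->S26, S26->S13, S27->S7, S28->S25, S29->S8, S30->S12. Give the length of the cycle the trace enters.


Trace from S0 until a state repeats:
  S0 -> S6 -> S28 -> S25 -> S26 -> S13 -> S6
S6 first seen at step 1, revisited at step 6.
Cycle length = 6 - 1 = 5

5


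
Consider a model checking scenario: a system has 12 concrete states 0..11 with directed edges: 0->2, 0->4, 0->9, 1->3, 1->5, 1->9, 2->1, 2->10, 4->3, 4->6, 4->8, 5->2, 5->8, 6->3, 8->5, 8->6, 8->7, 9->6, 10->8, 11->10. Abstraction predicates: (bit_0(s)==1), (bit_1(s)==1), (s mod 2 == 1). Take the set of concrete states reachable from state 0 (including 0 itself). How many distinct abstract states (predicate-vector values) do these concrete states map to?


BFS from 0:
Concrete reachable: {0, 1, 2, 3, 4, 5, 6, 7, 8, 9, 10}
Abstract via predicates (bit_0(s)==1), (bit_1(s)==1), (s mod 2 == 1):
  (0,0,0) <- {0, 4, 8}
  (0,1,0) <- {2, 6, 10}
  (1,0,1) <- {1, 5, 9}
  (1,1,1) <- {3, 7}
Distinct abstract states = 4

4


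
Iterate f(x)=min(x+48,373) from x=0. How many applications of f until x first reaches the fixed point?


Step 1: x=0, cap=373, increment=48
Step 2: x grows by 48 each step until capped at 373; fixed point is x=373
Step 3: iterations = ceil(373/48) = 8

8


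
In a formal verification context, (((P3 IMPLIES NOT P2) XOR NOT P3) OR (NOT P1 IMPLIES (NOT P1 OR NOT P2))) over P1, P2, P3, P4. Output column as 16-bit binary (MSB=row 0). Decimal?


Formula: (((P3 IMPLIES NOT P2) XOR NOT P3) OR (NOT P1 IMPLIES (NOT P1 OR NOT P2))) over P1, P2, P3, P4 (16 rows)
Evaluate each row (bits = P1,P2,P3,P4, MSB first):
  row 0 [0000]: (((0 IMPLIES NOT 0) XOR NOT 0) OR (NOT 0 IMPLIES (NOT 0 OR NOT 0))) -> 1
  row 1 [0001]: (((0 IMPLIES NOT 0) XOR NOT 0) OR (NOT 0 IMPLIES (NOT 0 OR NOT 0))) -> 1
  row 2 [0010]: (((1 IMPLIES NOT 0) XOR NOT 1) OR (NOT 0 IMPLIES (NOT 0 OR NOT 0))) -> 1
  row 3 [0011]: (((1 IMPLIES NOT 0) XOR NOT 1) OR (NOT 0 IMPLIES (NOT 0 OR NOT 0))) -> 1
  row 4 [0100]: (((0 IMPLIES NOT 1) XOR NOT 0) OR (NOT 0 IMPLIES (NOT 0 OR NOT 1))) -> 1
  row 5 [0101]: (((0 IMPLIES NOT 1) XOR NOT 0) OR (NOT 0 IMPLIES (NOT 0 OR NOT 1))) -> 1
  row 6 [0110]: (((1 IMPLIES NOT 1) XOR NOT 1) OR (NOT 0 IMPLIES (NOT 0 OR NOT 1))) -> 1
  row 7 [0111]: (((1 IMPLIES NOT 1) XOR NOT 1) OR (NOT 0 IMPLIES (NOT 0 OR NOT 1))) -> 1
  row 8 [1000]: (((0 IMPLIES NOT 0) XOR NOT 0) OR (NOT 1 IMPLIES (NOT 1 OR NOT 0))) -> 1
  row 9 [1001]: (((0 IMPLIES NOT 0) XOR NOT 0) OR (NOT 1 IMPLIES (NOT 1 OR NOT 0))) -> 1
  row 10 [1010]: (((1 IMPLIES NOT 0) XOR NOT 1) OR (NOT 1 IMPLIES (NOT 1 OR NOT 0))) -> 1
  row 11 [1011]: (((1 IMPLIES NOT 0) XOR NOT 1) OR (NOT 1 IMPLIES (NOT 1 OR NOT 0))) -> 1
  row 12 [1100]: (((0 IMPLIES NOT 1) XOR NOT 0) OR (NOT 1 IMPLIES (NOT 1 OR NOT 1))) -> 1
  row 13 [1101]: (((0 IMPLIES NOT 1) XOR NOT 0) OR (NOT 1 IMPLIES (NOT 1 OR NOT 1))) -> 1
  row 14 [1110]: (((1 IMPLIES NOT 1) XOR NOT 1) OR (NOT 1 IMPLIES (NOT 1 OR NOT 1))) -> 1
  row 15 [1111]: (((1 IMPLIES NOT 1) XOR NOT 1) OR (NOT 1 IMPLIES (NOT 1 OR NOT 1))) -> 1
Full result column, 4 rows per line (P1,P2 fixed per line; P3,P4 runs 00..11 left to right):
  rows 0-3 [P1,P2=00]: 1111  = hex F
  rows 4-7 [P1,P2=01]: 1111  = hex F
  rows 8-11 [P1,P2=10]: 1111  = hex F
  rows 12-15 [P1,P2=11]: 1111  = hex F
Output column (row 0 .. row 15) = 1111111111111111
Output column grouped in 4s = 1111 1111 1111 1111 = 0xFFFF
Convert to decimal digit by digit (value = value*16 + digit):
  F -> 15
  15*16 + 15 (F) = 255
  255*16 + 15 (F) = 4095
  4095*16 + 15 (F) = 65535
Decimal = 65535

65535
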